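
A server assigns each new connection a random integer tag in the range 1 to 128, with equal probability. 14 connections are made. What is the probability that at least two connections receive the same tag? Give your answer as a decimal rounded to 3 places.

0.522

It's easier to compute the probability that all 14 are distinct.
P(all distinct) = 128/128 · 127/128 · ··· · 115/128 ≈ 0.478.
So the probability of at least one match is 1 − 0.478 = 0.522.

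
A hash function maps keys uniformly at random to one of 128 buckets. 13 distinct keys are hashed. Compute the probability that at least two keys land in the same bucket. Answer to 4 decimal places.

It's easier to compute the probability that all 13 are distinct.
P(all distinct) = 128/128 · 127/128 · ··· · 116/128 ≈ 0.5325.
So the probability of at least one match is 1 − 0.5325 = 0.4675.

0.4675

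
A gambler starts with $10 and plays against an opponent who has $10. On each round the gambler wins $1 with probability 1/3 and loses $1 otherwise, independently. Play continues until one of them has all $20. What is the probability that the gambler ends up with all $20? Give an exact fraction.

1/1025

Let r = q/p = (2/3)/(1/3) = 2. The recurrence P(i) = p·P(i+1) + q·P(i−1) with P(0)=0, P(20)=1 gives P(i) = (1 − r^i)/(1 − r^20).
P(10) = (1 − (2)^10) / (1 − (2)^20) = 1/1025.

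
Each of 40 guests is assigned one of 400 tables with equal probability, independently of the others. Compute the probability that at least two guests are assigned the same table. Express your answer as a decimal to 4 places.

It's easier to compute the probability that all 40 are distinct.
P(all distinct) = 400/400 · 399/400 · ··· · 361/400 ≈ 0.1330.
So the probability of at least one match is 1 − 0.1330 = 0.8670.

0.8670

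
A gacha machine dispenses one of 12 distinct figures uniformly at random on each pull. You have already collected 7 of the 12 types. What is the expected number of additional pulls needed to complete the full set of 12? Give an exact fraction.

137/5

Starting from 7 distinct types, each trial gives a new one with probability (12−i)/12 when i types are held, so the wait for the next new type is 12/(12−i).
E = 12/5 + 12/4 + 12/3 + 12/2 + 12/1 = 137/5.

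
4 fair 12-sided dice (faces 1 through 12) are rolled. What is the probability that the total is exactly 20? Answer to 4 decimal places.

There are 12^4 = 20736 equally likely outcomes.
The number of ordered 4-tuples from {1,…,12} summing to 20 is 829.
P(sum = 20) = 829/20736 ≈ 0.0400.

0.0400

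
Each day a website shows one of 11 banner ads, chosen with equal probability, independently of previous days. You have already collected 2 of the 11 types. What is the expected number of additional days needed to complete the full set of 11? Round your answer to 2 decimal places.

31.12

Starting from 2 distinct types, each trial gives a new one with probability (11−i)/11 when i types are held, so the wait for the next new type is 11/(11−i).
E = 11/9 + 11/8 + 11/7 + 11/6 + 11/5 + 11/4 + 11/3 + 11/2 + 11/1 = 78419/2520 ≈ 31.12.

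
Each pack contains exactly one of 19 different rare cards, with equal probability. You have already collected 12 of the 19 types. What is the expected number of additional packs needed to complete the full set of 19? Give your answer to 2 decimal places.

Starting from 12 distinct types, each trial gives a new one with probability (19−i)/19 when i types are held, so the wait for the next new type is 19/(19−i).
E = 19/7 + 19/6 + 19/5 + 19/4 + 19/3 + 19/2 + 19/1 = 6897/140 ≈ 49.26.

49.26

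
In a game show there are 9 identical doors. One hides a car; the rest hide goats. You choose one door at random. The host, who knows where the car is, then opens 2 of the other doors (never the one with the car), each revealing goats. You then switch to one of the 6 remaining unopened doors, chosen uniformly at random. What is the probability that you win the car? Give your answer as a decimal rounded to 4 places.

0.1481

Your original door holds the car with probability 1/9, so the other 8 collectively hold it with probability 8/9.
The host can always find 2 empty doors to open, so the reveals don't change that 8/9; it is now spread over the 6 remaining unopened doors.
P(win by switching) = (8/9) · (1/6) = 4/27 ≈ 0.1481.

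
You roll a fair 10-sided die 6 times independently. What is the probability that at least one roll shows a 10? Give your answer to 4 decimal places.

P(no roll shows a 10) = (9/10)^6 ≈ 0.5314.
P(at least one) = 1 − 0.5314 = 0.4686.

0.4686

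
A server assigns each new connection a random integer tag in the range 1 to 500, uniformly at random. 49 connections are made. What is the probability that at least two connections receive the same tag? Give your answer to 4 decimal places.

0.9121

It's easier to compute the probability that all 49 are distinct.
P(all distinct) = 500/500 · 499/500 · ··· · 452/500 ≈ 0.0879.
So the probability of at least one match is 1 − 0.0879 = 0.9121.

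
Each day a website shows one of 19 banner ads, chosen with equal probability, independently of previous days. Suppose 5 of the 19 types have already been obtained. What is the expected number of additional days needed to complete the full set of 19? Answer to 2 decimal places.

Starting from 5 distinct types, each trial gives a new one with probability (19−i)/19 when i types are held, so the wait for the next new type is 19/(19−i).
E = 19/14 + 19/13 + 19/12 + 19/11 + 19/10 + 19/9 + 19/8 + 19/7 + 19/6 + 19/5 + 19/4 + 19/3 + 19/2 + 19/1 = 22262927/360360 ≈ 61.78.

61.78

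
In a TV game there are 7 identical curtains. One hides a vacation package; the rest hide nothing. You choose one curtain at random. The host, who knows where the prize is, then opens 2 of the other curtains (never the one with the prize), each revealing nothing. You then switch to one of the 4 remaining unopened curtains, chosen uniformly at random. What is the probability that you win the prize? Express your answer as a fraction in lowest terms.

Your original curtain holds the prize with probability 1/7, so the other 6 collectively hold it with probability 6/7.
The host can always find 2 empty curtains to open, so the reveals don't change that 6/7; it is now spread over the 4 remaining unopened curtains.
P(win by switching) = (6/7) · (1/4) = 3/14.

3/14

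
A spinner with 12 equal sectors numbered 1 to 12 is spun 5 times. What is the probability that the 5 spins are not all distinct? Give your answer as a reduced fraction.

89/144

P(all 5 different) = 12/12 · 11/12 · ··· · 8/12 = 55/144.
P(at least two equal) = 1 − 55/144 = 89/144.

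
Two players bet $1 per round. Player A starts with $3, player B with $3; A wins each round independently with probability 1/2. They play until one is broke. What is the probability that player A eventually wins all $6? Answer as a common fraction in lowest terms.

1/2

With a fair step, P(i) = ½P(i−1) + ½P(i+1) with P(0)=0, P(6)=1 has the linear solution P(i) = i/6.
P(3) = 3/6 = 1/2.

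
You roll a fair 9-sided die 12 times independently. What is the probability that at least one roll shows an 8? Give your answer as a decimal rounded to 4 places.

P(no roll shows an 8) = (8/9)^12 ≈ 0.2433.
P(at least one) = 1 − 0.2433 = 0.7567.

0.7567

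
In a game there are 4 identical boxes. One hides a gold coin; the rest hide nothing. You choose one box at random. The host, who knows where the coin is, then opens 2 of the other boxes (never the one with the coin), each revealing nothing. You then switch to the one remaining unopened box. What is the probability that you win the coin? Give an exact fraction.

3/4

Your original box holds the coin with probability 1/4, so the other 3 collectively hold it with probability 3/4.
The host can always find 2 empty boxes to open, so the reveals don't change that 3/4; it is now spread over the 1 remaining unopened box.
P(win by switching) = (3/4) · (1/1) = 3/4.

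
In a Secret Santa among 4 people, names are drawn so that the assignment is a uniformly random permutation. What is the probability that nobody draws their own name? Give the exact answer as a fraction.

This is the derangement probability: permutations of 4 with no fixed point.
D(4) = 4! · (1 − 1/1! + 1/2! − ··· + (−1)^4/4!) = 9.
P = 9/24 = 3/8.

3/8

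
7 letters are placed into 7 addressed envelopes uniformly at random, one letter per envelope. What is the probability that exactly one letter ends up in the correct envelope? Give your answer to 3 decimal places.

0.368

Choose which one is fixed: C(7,1) = 7 ways.
The remaining 6 must have no fixed point: D(6) = 265.
P = 7·265/5040 = 53/144 ≈ 0.368.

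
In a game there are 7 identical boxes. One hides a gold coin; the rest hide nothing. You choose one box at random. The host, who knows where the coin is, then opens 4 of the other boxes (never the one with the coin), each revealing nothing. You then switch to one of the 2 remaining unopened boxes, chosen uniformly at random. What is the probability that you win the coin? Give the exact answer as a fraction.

Your original box holds the coin with probability 1/7, so the other 6 collectively hold it with probability 6/7.
The host can always find 4 empty boxes to open, so the reveals don't change that 6/7; it is now spread over the 2 remaining unopened boxes.
P(win by switching) = (6/7) · (1/2) = 3/7.

3/7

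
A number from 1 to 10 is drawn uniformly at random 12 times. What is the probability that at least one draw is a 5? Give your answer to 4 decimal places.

P(no draw is a 5) = (9/10)^12 ≈ 0.2824.
P(at least one) = 1 − 0.2824 = 0.7176.

0.7176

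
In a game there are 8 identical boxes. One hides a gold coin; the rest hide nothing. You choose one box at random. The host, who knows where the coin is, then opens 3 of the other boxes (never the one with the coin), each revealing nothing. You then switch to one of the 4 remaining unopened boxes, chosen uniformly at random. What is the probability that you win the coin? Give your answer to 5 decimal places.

Your original box holds the coin with probability 1/8, so the other 7 collectively hold it with probability 7/8.
The host can always find 3 empty boxes to open, so the reveals don't change that 7/8; it is now spread over the 4 remaining unopened boxes.
P(win by switching) = (7/8) · (1/4) = 7/32 ≈ 0.21875.

0.21875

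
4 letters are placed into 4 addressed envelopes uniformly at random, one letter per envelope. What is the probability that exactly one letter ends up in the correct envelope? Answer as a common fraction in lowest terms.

1/3

Choose which one is fixed: C(4,1) = 4 ways.
The remaining 3 must have no fixed point: D(3) = 2.
P = 4·2/24 = 1/3.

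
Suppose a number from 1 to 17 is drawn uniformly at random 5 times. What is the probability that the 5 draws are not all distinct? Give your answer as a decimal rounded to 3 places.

P(all 5 different) = 17/17 · 16/17 · ··· · 13/17 ≈ 0.523.
P(at least two equal) = 1 − 0.523 = 0.477.

0.477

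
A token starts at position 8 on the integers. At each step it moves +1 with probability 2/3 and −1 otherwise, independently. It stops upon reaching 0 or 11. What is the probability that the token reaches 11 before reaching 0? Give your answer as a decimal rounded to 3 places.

Let r = q/p = (1/3)/(2/3) = 1/2. The recurrence P(i) = p·P(i+1) + q·P(i−1) with P(0)=0, P(11)=1 gives P(i) = (1 − r^i)/(1 − r^11).
P(8) = (1 − (1/2)^8) / (1 − (1/2)^11) = 2040/2047 ≈ 0.997.

0.997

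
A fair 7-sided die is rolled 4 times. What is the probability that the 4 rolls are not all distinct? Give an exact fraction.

P(all 4 different) = 7/7 · 6/7 · ··· · 4/7 = 120/343.
P(at least two equal) = 1 − 120/343 = 223/343.

223/343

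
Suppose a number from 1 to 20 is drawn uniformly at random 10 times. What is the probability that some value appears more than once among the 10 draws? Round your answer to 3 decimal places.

0.935

P(all 10 different) = 20/20 · 19/20 · ··· · 11/20 ≈ 0.065.
P(at least two equal) = 1 − 0.065 = 0.935.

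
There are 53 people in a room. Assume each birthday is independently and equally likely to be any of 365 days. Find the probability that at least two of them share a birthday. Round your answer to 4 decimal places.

It's easier to compute the probability that all 53 are distinct.
P(all distinct) = 365/365 · 364/365 · ··· · 313/365 ≈ 0.0189.
So the probability of at least one match is 1 − 0.0189 = 0.9811.

0.9811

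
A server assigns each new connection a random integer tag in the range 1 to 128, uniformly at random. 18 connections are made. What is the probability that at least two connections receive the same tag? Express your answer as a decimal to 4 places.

0.7146

It's easier to compute the probability that all 18 are distinct.
P(all distinct) = 128/128 · 127/128 · ··· · 111/128 ≈ 0.2854.
So the probability of at least one match is 1 − 0.2854 = 0.7146.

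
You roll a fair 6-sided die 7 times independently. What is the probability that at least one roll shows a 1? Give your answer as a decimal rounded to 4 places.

P(no roll shows a 1) = (5/6)^7 ≈ 0.2791.
P(at least one) = 1 − 0.2791 = 0.7209.

0.7209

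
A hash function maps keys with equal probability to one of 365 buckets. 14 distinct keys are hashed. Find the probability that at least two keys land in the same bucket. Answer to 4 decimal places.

0.2231

It's easier to compute the probability that all 14 are distinct.
P(all distinct) = 365/365 · 364/365 · ··· · 352/365 ≈ 0.7769.
So the probability of at least one match is 1 − 0.7769 = 0.2231.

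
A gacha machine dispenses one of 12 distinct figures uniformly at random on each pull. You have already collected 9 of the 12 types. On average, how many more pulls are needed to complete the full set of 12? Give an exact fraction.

Starting from 9 distinct types, each trial gives a new one with probability (12−i)/12 when i types are held, so the wait for the next new type is 12/(12−i).
E = 12/3 + 12/2 + 12/1 = 22.

22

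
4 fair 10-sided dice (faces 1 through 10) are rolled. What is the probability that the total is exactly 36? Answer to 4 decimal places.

There are 10^4 = 10000 equally likely outcomes.
The number of ordered 4-tuples from {1,…,10} summing to 36 is 35.
P(sum = 36) = 35/10000 = 7/2000 ≈ 0.0035.

0.0035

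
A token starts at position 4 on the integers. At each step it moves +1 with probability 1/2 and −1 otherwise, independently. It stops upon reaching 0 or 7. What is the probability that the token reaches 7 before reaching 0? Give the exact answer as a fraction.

4/7

With a fair step, P(i) = ½P(i−1) + ½P(i+1) with P(0)=0, P(7)=1 has the linear solution P(i) = i/7.
P(4) = 4/7.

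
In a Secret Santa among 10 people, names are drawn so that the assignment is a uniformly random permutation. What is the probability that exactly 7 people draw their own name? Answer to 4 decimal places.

Choose which 7 of the 10 are fixed: C(10,7) = 120 ways.
The remaining 3 must have no fixed point: D(3) = 2.
P = 120·2/3628800 = 1/15120 ≈ 0.0001.

0.0001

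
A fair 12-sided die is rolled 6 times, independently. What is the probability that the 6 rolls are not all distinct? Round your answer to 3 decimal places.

P(all 6 different) = 12/12 · 11/12 · ··· · 7/12 ≈ 0.223.
P(at least two equal) = 1 − 0.223 = 0.777.

0.777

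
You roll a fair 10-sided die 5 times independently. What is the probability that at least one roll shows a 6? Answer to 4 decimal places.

0.4095

P(no roll shows a 6) = (9/10)^5 ≈ 0.5905.
P(at least one) = 1 − 0.5905 = 0.4095.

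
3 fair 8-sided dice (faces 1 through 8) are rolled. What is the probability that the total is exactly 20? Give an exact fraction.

15/512

There are 8^3 = 512 equally likely outcomes.
The number of ordered 3-tuples from {1,…,8} summing to 20 is 15.
P(sum = 20) = 15/512.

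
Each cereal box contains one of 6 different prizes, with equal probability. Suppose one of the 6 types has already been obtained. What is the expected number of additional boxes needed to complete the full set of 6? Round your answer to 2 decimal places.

Starting from 1 distinct type, each trial gives a new one with probability (6−i)/6 when i types are held, so the wait for the next new type is 6/(6−i).
E = 6/5 + 6/4 + 6/3 + 6/2 + 6/1 = 137/10 ≈ 13.70.

13.70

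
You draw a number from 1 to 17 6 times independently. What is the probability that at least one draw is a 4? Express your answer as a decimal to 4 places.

0.3049

P(no draw is a 4) = (16/17)^6 ≈ 0.6951.
P(at least one) = 1 − 0.6951 = 0.3049.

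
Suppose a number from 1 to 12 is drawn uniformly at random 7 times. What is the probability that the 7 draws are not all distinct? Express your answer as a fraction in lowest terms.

3071/3456

P(all 7 different) = 12/12 · 11/12 · ··· · 6/12 = 385/3456.
P(at least two equal) = 1 − 385/3456 = 3071/3456.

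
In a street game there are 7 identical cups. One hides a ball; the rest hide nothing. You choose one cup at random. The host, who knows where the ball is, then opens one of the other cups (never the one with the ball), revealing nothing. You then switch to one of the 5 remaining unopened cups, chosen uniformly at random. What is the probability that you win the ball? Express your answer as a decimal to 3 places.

0.171

Your original cup holds the ball with probability 1/7, so the other 6 collectively hold it with probability 6/7.
The host can always find an empty cup to open, so this doesn't change that 6/7; it is now spread over the 5 remaining unopened cups.
P(win by switching) = (6/7) · (1/5) = 6/35 ≈ 0.171.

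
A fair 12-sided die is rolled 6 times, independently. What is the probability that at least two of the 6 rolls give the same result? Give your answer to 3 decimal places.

P(all 6 different) = 12/12 · 11/12 · ··· · 7/12 ≈ 0.223.
P(at least two equal) = 1 − 0.223 = 0.777.

0.777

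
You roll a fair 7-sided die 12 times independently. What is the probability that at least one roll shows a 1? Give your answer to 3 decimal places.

P(no roll shows a 1) = (6/7)^12 ≈ 0.157.
P(at least one) = 1 − 0.157 = 0.843.

0.843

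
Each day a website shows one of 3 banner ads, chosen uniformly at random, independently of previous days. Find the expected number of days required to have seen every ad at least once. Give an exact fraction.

After i distinct types are collected, each trial gives a new one with probability (3−i)/3, so the expected wait for the next new type is 3/(3−i).
E = 3/3 + 3/2 + 3/1 = 11/2.

11/2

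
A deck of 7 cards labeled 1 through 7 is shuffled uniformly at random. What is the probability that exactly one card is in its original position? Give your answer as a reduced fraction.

Choose which one is fixed: C(7,1) = 7 ways.
The remaining 6 must have no fixed point: D(6) = 265.
P = 7·265/5040 = 53/144.

53/144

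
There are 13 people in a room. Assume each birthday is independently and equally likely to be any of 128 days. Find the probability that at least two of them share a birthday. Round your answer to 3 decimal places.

It's easier to compute the probability that all 13 are distinct.
P(all distinct) = 128/128 · 127/128 · ··· · 116/128 ≈ 0.532.
So the probability of at least one match is 1 − 0.532 = 0.468.

0.468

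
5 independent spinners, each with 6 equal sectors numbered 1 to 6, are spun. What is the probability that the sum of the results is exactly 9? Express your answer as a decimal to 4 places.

0.0090

There are 6^5 = 7776 equally likely outcomes.
The number of ordered 5-tuples from {1,…,6} summing to 9 is 70.
P(sum = 9) = 70/7776 = 35/3888 ≈ 0.0090.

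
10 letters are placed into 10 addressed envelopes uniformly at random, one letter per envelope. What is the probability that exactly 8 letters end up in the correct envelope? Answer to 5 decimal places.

0.00001

Choose which 8 of the 10 are fixed: C(10,8) = 45 ways.
The remaining 2 must have no fixed point: D(2) = 1.
P = 45·1/3628800 = 1/80640 ≈ 0.00001.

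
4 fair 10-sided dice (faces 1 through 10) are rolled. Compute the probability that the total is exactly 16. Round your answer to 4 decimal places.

0.0415

There are 10^4 = 10000 equally likely outcomes.
The number of ordered 4-tuples from {1,…,10} summing to 16 is 415.
P(sum = 16) = 415/10000 = 83/2000 ≈ 0.0415.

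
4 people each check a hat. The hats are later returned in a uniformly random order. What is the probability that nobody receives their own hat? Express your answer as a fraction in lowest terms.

This is the derangement probability: permutations of 4 with no fixed point.
D(4) = 4! · (1 − 1/1! + 1/2! − ··· + (−1)^4/4!) = 9.
P = 9/24 = 3/8.

3/8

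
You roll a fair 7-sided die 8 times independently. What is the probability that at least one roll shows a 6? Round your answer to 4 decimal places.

0.7086

P(no roll shows a 6) = (6/7)^8 ≈ 0.2914.
P(at least one) = 1 − 0.2914 = 0.7086.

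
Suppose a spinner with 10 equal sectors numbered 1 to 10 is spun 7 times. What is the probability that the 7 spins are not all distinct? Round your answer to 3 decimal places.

P(all 7 different) = 10/10 · 9/10 · ··· · 4/10 ≈ 0.060.
P(at least two equal) = 1 − 0.060 = 0.940.

0.940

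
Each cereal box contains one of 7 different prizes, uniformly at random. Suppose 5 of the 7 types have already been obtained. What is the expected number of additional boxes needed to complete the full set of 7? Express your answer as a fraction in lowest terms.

Starting from 5 distinct types, each trial gives a new one with probability (7−i)/7 when i types are held, so the wait for the next new type is 7/(7−i).
E = 7/2 + 7/1 = 21/2.

21/2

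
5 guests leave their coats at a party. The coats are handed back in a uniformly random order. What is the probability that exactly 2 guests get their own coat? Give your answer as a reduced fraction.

1/6

Choose which 2 of the 5 are fixed: C(5,2) = 10 ways.
The remaining 3 must have no fixed point: D(3) = 2.
P = 10·2/120 = 1/6.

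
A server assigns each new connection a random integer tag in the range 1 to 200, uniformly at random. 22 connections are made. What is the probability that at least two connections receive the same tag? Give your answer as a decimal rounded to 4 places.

0.6984

It's easier to compute the probability that all 22 are distinct.
P(all distinct) = 200/200 · 199/200 · ··· · 179/200 ≈ 0.3016.
So the probability of at least one match is 1 − 0.3016 = 0.6984.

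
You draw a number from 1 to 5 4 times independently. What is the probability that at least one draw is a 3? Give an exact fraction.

P(no draw is a 3) = (4/5)^4 = 256/625.
P(at least one) = 1 − 256/625 = 369/625.

369/625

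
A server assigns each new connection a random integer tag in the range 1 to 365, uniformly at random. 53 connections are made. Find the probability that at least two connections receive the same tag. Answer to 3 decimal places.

It's easier to compute the probability that all 53 are distinct.
P(all distinct) = 365/365 · 364/365 · ··· · 313/365 ≈ 0.019.
So the probability of at least one match is 1 − 0.019 = 0.981.

0.981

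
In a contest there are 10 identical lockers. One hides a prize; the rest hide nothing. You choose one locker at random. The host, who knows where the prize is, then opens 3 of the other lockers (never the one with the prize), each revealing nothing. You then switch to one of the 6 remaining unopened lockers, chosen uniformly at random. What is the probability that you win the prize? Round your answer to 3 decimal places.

Your original locker holds the prize with probability 1/10, so the other 9 collectively hold it with probability 9/10.
The host can always find 3 empty lockers to open, so the reveals don't change that 9/10; it is now spread over the 6 remaining unopened lockers.
P(win by switching) = (9/10) · (1/6) = 3/20 ≈ 0.150.

0.150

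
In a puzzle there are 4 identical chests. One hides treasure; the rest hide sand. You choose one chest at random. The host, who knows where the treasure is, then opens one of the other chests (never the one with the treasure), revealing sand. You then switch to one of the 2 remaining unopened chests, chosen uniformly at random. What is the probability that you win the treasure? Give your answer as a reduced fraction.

Your original chest holds the treasure with probability 1/4, so the other 3 collectively hold it with probability 3/4.
The host can always find an empty chest to open, so this doesn't change that 3/4; it is now spread over the 2 remaining unopened chests.
P(win by switching) = (3/4) · (1/2) = 3/8.

3/8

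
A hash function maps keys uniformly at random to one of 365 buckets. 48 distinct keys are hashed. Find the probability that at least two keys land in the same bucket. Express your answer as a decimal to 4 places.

It's easier to compute the probability that all 48 are distinct.
P(all distinct) = 365/365 · 364/365 · ··· · 318/365 ≈ 0.0394.
So the probability of at least one match is 1 − 0.0394 = 0.9606.

0.9606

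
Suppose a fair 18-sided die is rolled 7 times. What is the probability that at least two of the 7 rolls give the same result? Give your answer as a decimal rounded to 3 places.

P(all 7 different) = 18/18 · 17/18 · ··· · 12/18 ≈ 0.262.
P(at least two equal) = 1 − 0.262 = 0.738.

0.738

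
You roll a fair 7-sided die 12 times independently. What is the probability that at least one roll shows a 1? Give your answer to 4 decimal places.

P(no roll shows a 1) = (6/7)^12 ≈ 0.1573.
P(at least one) = 1 − 0.1573 = 0.8427.

0.8427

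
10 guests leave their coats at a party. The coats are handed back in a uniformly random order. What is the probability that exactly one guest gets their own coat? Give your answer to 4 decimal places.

Choose which one is fixed: C(10,1) = 10 ways.
The remaining 9 must have no fixed point: D(9) = 133496.
P = 10·133496/3628800 = 16687/45360 ≈ 0.3679.

0.3679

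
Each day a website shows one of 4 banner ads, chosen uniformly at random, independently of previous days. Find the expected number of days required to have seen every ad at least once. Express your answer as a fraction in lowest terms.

25/3

After i distinct types are collected, each trial gives a new one with probability (4−i)/4, so the expected wait for the next new type is 4/(4−i).
E = 4/4 + 4/3 + 4/2 + 4/1 = 25/3.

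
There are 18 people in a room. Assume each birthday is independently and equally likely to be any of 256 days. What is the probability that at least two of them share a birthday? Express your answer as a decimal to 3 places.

0.458

It's easier to compute the probability that all 18 are distinct.
P(all distinct) = 256/256 · 255/256 · ··· · 239/256 ≈ 0.542.
So the probability of at least one match is 1 − 0.542 = 0.458.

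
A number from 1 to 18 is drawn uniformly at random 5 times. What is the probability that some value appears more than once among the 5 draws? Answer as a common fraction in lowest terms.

997/2187

P(all 5 different) = 18/18 · 17/18 · ··· · 14/18 = 1190/2187.
P(at least two equal) = 1 − 1190/2187 = 997/2187.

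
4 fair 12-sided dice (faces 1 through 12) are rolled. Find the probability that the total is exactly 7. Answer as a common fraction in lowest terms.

5/5184

There are 12^4 = 20736 equally likely outcomes.
The number of ordered 4-tuples from {1,…,12} summing to 7 is 20.
P(sum = 7) = 20/20736 = 5/5184.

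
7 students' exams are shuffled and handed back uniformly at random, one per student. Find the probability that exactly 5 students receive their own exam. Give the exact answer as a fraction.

Choose which 5 of the 7 are fixed: C(7,5) = 21 ways.
The remaining 2 must have no fixed point: D(2) = 1.
P = 21·1/5040 = 1/240.

1/240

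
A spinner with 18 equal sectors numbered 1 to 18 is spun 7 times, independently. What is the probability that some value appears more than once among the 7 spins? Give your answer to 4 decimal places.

P(all 7 different) = 18/18 · 17/18 · ··· · 12/18 ≈ 0.2620.
P(at least two equal) = 1 − 0.2620 = 0.7380.

0.7380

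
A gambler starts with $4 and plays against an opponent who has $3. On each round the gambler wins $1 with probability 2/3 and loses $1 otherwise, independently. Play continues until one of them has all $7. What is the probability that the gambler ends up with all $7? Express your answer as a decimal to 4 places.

0.9449

Let r = q/p = (1/3)/(2/3) = 1/2. The recurrence P(i) = p·P(i+1) + q·P(i−1) with P(0)=0, P(7)=1 gives P(i) = (1 − r^i)/(1 − r^7).
P(4) = (1 − (1/2)^4) / (1 − (1/2)^7) = 120/127 ≈ 0.9449.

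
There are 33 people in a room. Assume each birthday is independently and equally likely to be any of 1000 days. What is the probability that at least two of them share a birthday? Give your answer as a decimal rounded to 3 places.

It's easier to compute the probability that all 33 are distinct.
P(all distinct) = 1000/1000 · 999/1000 · ··· · 968/1000 ≈ 0.586.
So the probability of at least one match is 1 − 0.586 = 0.414.

0.414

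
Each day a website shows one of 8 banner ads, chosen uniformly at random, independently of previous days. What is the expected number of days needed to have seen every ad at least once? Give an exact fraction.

After i distinct types are collected, each trial gives a new one with probability (8−i)/8, so the expected wait for the next new type is 8/(8−i).
E = 8/8 + 8/7 + 8/6 + 8/5 + 8/4 + 8/3 + 8/2 + 8/1 = 761/35.

761/35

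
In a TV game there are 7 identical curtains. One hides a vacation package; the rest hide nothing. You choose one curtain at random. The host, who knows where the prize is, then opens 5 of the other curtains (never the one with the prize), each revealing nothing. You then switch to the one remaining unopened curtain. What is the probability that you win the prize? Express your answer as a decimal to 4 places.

0.8571

Your original curtain holds the prize with probability 1/7, so the other 6 collectively hold it with probability 6/7.
The host can always find 5 empty curtains to open, so the reveals don't change that 6/7; it is now spread over the 1 remaining unopened curtain.
P(win by switching) = (6/7) · (1/1) = 6/7 ≈ 0.8571.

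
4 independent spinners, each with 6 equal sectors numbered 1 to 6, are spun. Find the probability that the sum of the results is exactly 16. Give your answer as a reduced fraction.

There are 6^4 = 1296 equally likely outcomes.
The number of ordered 4-tuples from {1,…,6} summing to 16 is 125.
P(sum = 16) = 125/1296.

125/1296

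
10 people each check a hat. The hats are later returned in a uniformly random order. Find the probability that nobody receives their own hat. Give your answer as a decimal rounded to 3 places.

This is the derangement probability: permutations of 10 with no fixed point.
D(10) = 10! · (1 − 1/1! + 1/2! − ··· + (−1)^10/10!) = 1334961.
P = 1334961/3628800 = 16481/44800 ≈ 0.368.

0.368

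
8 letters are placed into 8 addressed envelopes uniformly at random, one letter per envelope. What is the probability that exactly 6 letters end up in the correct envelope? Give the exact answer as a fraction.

Choose which 6 of the 8 are fixed: C(8,6) = 28 ways.
The remaining 2 must have no fixed point: D(2) = 1.
P = 28·1/40320 = 1/1440.

1/1440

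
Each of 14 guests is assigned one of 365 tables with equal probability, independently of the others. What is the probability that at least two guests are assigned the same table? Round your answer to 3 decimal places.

It's easier to compute the probability that all 14 are distinct.
P(all distinct) = 365/365 · 364/365 · ··· · 352/365 ≈ 0.777.
So the probability of at least one match is 1 − 0.777 = 0.223.

0.223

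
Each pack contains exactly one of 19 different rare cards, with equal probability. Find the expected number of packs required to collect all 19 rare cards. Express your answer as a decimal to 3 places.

67.407

After i distinct types are collected, each trial gives a new one with probability (19−i)/19, so the expected wait for the next new type is 19/(19−i).
E = 19/19 + 19/18 + 19/17 + 19/16 + 19/15 + 19/14 + 19/13 + 19/12 + 19/11 + 19/10 + 19/9 + 19/8 + 19/7 + 19/6 + 19/5 + 19/4 + 19/3 + 19/2 + 19/1 = 275295799/4084080 ≈ 67.407.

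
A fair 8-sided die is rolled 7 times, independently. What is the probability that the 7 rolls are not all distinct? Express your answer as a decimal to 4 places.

P(all 7 different) = 8/8 · 7/8 · ··· · 2/8 ≈ 0.0192.
P(at least two equal) = 1 − 0.0192 = 0.9808.

0.9808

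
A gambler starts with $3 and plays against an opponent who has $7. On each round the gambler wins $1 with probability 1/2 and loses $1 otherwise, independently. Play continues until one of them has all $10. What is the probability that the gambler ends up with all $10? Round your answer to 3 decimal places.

With a fair step, P(i) = ½P(i−1) + ½P(i+1) with P(0)=0, P(10)=1 has the linear solution P(i) = i/10.
P(3) = 3/10 ≈ 0.300.

0.300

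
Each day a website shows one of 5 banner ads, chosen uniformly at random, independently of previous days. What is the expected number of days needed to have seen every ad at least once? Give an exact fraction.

137/12

After i distinct types are collected, each trial gives a new one with probability (5−i)/5, so the expected wait for the next new type is 5/(5−i).
E = 5/5 + 5/4 + 5/3 + 5/2 + 5/1 = 137/12.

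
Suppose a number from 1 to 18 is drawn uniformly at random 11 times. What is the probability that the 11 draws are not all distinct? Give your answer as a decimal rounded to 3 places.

0.980

P(all 11 different) = 18/18 · 17/18 · ··· · 8/18 ≈ 0.020.
P(at least two equal) = 1 − 0.020 = 0.980.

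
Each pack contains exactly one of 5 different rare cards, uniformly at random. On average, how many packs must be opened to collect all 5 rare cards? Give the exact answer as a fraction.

137/12

After i distinct types are collected, each trial gives a new one with probability (5−i)/5, so the expected wait for the next new type is 5/(5−i).
E = 5/5 + 5/4 + 5/3 + 5/2 + 5/1 = 137/12.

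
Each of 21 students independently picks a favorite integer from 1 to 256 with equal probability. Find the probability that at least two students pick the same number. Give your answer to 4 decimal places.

0.5696

It's easier to compute the probability that all 21 are distinct.
P(all distinct) = 256/256 · 255/256 · ··· · 236/256 ≈ 0.4304.
So the probability of at least one match is 1 − 0.4304 = 0.5696.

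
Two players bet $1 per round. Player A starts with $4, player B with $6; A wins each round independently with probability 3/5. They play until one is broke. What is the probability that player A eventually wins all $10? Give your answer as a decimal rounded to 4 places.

0.8166

Let r = q/p = (2/5)/(3/5) = 2/3. The recurrence P(i) = p·P(i+1) + q·P(i−1) with P(0)=0, P(10)=1 gives P(i) = (1 − r^i)/(1 − r^10).
P(4) = (1 − (2/3)^4) / (1 − (2/3)^10) = 9477/11605 ≈ 0.8166.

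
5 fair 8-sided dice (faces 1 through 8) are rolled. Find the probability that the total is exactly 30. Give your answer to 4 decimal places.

There are 8^5 = 32768 equally likely outcomes.
The number of ordered 5-tuples from {1,…,8} summing to 30 is 926.
P(sum = 30) = 926/32768 = 463/16384 ≈ 0.0283.

0.0283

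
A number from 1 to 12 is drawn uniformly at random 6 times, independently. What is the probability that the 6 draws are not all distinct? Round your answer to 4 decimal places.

P(all 6 different) = 12/12 · 11/12 · ··· · 7/12 ≈ 0.2228.
P(at least two equal) = 1 − 0.2228 = 0.7772.

0.7772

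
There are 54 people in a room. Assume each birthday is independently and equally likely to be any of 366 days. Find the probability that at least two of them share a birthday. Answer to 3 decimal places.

0.984

It's easier to compute the probability that all 54 are distinct.
P(all distinct) = 366/366 · 365/366 · ··· · 313/366 ≈ 0.016.
So the probability of at least one match is 1 − 0.016 = 0.984.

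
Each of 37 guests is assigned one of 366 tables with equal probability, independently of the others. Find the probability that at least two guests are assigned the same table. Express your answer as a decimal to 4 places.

It's easier to compute the probability that all 37 are distinct.
P(all distinct) = 366/366 · 365/366 · ··· · 330/366 ≈ 0.1521.
So the probability of at least one match is 1 − 0.1521 = 0.8479.

0.8479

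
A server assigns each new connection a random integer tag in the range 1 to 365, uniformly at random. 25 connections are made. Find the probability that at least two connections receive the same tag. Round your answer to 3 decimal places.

It's easier to compute the probability that all 25 are distinct.
P(all distinct) = 365/365 · 364/365 · ··· · 341/365 ≈ 0.431.
So the probability of at least one match is 1 − 0.431 = 0.569.

0.569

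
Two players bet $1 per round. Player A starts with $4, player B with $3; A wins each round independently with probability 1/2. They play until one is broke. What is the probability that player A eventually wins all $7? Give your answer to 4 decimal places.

With a fair step, P(i) = ½P(i−1) + ½P(i+1) with P(0)=0, P(7)=1 has the linear solution P(i) = i/7.
P(4) = 4/7 ≈ 0.5714.

0.5714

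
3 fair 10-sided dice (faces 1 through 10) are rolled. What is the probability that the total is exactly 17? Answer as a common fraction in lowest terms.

There are 10^3 = 1000 equally likely outcomes.
The number of ordered 3-tuples from {1,…,10} summing to 17 is 75.
P(sum = 17) = 75/1000 = 3/40.

3/40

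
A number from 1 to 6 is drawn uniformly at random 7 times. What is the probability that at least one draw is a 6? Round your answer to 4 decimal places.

0.7209

P(no draw is a 6) = (5/6)^7 ≈ 0.2791.
P(at least one) = 1 − 0.2791 = 0.7209.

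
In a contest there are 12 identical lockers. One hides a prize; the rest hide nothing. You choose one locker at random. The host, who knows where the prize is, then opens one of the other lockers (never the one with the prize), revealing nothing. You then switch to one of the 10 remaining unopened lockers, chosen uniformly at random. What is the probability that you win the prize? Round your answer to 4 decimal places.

0.0917

Your original locker holds the prize with probability 1/12, so the other 11 collectively hold it with probability 11/12.
The host can always find an empty locker to open, so this doesn't change that 11/12; it is now spread over the 10 remaining unopened lockers.
P(win by switching) = (11/12) · (1/10) = 11/120 ≈ 0.0917.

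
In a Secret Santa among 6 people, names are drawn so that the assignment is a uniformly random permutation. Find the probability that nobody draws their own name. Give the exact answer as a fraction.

This is the derangement probability: permutations of 6 with no fixed point.
D(6) = 6! · (1 − 1/1! + 1/2! − ··· + (−1)^6/6!) = 265.
P = 265/720 = 53/144.

53/144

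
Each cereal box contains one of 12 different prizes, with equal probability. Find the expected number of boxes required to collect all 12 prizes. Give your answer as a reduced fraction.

86021/2310

After i distinct types are collected, each trial gives a new one with probability (12−i)/12, so the expected wait for the next new type is 12/(12−i).
E = 12/12 + 12/11 + 12/10 + 12/9 + 12/8 + 12/7 + 12/6 + 12/5 + 12/4 + 12/3 + 12/2 + 12/1 = 86021/2310.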